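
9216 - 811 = 8405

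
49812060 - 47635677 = 2176383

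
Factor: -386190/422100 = -1*2^(-1)*5^(-1)*67^(-1)*613^1 = -613/670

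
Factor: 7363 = 37^1 * 199^1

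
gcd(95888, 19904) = 16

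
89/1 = 89 = 89.00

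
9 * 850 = 7650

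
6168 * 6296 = 38833728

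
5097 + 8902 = 13999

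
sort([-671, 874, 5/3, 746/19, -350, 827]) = [-671, -350, 5/3, 746/19, 827, 874]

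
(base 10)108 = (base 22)4k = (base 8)154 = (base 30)3i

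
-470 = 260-730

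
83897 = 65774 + 18123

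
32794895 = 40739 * 805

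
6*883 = 5298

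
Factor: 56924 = 2^2*7^1*19^1*107^1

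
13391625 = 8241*1625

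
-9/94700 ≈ -0.0000950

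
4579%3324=1255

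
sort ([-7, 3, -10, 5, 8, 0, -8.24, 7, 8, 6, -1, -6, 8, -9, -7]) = [-10, -9, -8.24, -7, -7, -6, -1, 0, 3, 5, 6, 7, 8, 8, 8]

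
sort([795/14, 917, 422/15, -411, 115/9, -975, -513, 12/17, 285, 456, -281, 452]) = [-975, -513, -411, -281, 12/17, 115/9, 422/15, 795/14, 285, 452, 456, 917]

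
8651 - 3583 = 5068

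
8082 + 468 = 8550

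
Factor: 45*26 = 2^1*3^2*5^1*13^1 = 1170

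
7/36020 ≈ 0.000194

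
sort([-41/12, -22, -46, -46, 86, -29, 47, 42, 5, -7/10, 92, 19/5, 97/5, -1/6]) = [-46, -46, -29, -22, -41/12, -7/10, -1/6, 19/5, 5, 97/5, 42, 47, 86, 92]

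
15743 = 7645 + 8098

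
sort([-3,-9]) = [-9,-3]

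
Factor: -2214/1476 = -1*2^(-1)*3^1 = -3/2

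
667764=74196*9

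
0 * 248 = 0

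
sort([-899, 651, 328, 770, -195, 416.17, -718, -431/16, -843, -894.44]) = [-899, -894.44, -843, -718, -195, -431/16, 328, 416.17, 651, 770]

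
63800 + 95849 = 159649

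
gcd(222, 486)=6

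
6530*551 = 3598030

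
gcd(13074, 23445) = 3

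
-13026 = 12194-25220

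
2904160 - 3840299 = -936139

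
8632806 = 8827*978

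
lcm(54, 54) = 54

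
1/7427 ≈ 0.000135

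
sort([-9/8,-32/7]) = [-32/7,-9/8]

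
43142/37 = 1166 = 1166.00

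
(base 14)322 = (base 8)1152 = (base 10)618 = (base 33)io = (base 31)jt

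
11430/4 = 2857 + 1/2 = 2857.50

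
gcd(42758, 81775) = 1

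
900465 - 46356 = 854109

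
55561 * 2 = 111122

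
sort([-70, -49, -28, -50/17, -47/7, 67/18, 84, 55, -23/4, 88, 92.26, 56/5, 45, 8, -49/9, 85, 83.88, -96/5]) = [-70, -49, -28, -96/5, -47/7, -23/4, -49/9, -50/17, 67/18, 8, 56/5, 45, 55, 83.88, 84, 85, 88, 92.26]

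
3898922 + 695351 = 4594273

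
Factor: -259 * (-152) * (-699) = -1 * 2^3 * 3^1 * 7^1 * 19^1 * 37^1 * 233^1 = -27518232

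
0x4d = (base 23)38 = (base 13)5c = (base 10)77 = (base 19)41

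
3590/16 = 224 + 3/8≈224.38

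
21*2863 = 60123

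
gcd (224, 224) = 224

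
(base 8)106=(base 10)70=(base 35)20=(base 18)3g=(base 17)42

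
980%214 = 124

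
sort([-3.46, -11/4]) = [-3.46, -11/4]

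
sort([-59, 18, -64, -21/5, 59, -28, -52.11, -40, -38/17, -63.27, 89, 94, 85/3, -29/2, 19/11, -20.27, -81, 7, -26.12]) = [-81, -64, -63.27, -59, -52.11, -40, -28, -26.12, -20.27, -29/2, -21/5, -38/17, 19/11, 7, 18, 85/3, 59, 89, 94]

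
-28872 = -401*72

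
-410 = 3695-4105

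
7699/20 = 384 + 19/20 = 384.95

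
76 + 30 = 106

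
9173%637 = 255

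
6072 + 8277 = 14349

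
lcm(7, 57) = 399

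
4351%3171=1180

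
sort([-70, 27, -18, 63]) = [-70, -18, 27, 63]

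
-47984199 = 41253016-89237215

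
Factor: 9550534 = 2^1*7^1*113^1*6037^1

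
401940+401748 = 803688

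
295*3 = 885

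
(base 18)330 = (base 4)100002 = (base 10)1026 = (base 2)10000000010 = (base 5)13101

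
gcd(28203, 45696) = 357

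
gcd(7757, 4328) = 1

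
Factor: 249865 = 5^1*7^1*11^2*59^1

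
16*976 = 15616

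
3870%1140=450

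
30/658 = 15/329≈0.0456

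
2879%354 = 47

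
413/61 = 6 + 47/61≈6.77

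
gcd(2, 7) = 1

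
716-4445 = -3729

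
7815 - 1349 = 6466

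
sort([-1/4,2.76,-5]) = [-5,-1/4,2.76]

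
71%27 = 17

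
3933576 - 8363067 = -4429491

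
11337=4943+6394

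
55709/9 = 6189 + 8/9 ≈ 6189.89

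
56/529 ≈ 0.106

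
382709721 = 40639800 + 342069921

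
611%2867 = 611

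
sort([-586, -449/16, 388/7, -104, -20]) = [-586, -104, -449/16, -20, 388/7]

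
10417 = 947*11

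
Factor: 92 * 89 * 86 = 2^3 * 23^1 * 43^1 * 89^1 = 704168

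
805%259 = 28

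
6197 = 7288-1091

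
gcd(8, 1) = 1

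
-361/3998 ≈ -0.0903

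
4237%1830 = 577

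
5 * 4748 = 23740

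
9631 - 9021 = 610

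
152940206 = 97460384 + 55479822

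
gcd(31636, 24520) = 4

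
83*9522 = 790326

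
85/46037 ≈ 0.00185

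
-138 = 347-485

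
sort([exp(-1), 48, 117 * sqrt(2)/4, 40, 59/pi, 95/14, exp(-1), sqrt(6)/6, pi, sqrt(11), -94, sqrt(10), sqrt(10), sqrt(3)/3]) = [-94, exp(-1), exp(-1), sqrt(6)/6, sqrt(3)/3, pi, sqrt(10), sqrt(10), sqrt(11), 95/14, 59/pi, 40, 117 * sqrt(2)/4, 48]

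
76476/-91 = -840 - 36/91≈-840.40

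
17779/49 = 362 + 41/49 ≈ 362.84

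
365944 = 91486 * 4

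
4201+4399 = 8600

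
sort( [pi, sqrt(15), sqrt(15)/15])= [sqrt(15)/15, pi, sqrt(15)]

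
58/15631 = 2/539 ≈ 0.00371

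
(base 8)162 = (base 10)114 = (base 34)3c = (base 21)59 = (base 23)4m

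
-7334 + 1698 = -5636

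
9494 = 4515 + 4979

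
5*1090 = 5450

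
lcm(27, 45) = 135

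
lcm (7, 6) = 42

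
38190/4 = 9547 + 1/2 = 9547.50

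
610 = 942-332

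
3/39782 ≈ 0.0000754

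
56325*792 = 44609400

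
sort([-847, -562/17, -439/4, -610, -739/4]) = [-847, -610, -739/4, -439/4, -562/17]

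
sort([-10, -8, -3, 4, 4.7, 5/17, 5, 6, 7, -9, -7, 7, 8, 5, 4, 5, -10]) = [-10, -10, -9, -8, -7, -3, 5/17, 4, 4, 4.7, 5, 5, 5, 6, 7, 7, 8]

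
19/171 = 1/9 ≈ 0.111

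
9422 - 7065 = 2357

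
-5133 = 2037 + -7170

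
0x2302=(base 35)7b2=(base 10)8962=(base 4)2030002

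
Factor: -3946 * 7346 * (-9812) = 2^4 * 11^1 * 223^1 * 1973^1 * 3673^1 = 284423544592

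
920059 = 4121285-3201226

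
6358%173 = 130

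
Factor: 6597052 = 2^2*7^1*11^1*21419^1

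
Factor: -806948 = -1*2^2*67^1*3011^1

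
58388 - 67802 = -9414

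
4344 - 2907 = 1437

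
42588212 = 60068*709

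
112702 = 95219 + 17483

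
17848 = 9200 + 8648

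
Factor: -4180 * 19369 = -1 * 2^2 * 5^1 * 7^1 * 11^1 * 19^1 * 2767^1 = -80962420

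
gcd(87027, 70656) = 3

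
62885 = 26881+36004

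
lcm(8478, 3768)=33912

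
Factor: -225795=-1 * 3^1 * 5^1 * 15053^1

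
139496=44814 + 94682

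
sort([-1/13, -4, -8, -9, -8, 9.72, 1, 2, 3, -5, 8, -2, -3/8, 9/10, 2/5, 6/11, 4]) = [-9, -8, -8, -5, -4, -2, -3/8, -1/13, 2/5, 6/11, 9/10, 1, 2, 3, 4, 8, 9.72]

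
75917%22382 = 8771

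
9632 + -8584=1048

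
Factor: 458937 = 3^2*50993^1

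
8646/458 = 18 + 201/229 ≈ 18.88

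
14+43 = 57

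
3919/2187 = 1 + 1732/2187 ≈ 1.79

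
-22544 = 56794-79338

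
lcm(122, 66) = 4026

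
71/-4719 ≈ -0.0150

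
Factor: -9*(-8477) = 3^2*7^2*173^1 = 76293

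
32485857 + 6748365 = 39234222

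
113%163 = 113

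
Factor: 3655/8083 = 5^1*17^1*43^1*59^(-1)*137^(-1)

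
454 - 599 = -145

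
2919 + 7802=10721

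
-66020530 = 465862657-531883187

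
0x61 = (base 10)97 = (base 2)1100001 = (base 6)241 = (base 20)4h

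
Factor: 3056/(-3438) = -1*2^3*3^(-2) = -8/9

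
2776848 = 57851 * 48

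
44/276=11/69 ≈ 0.159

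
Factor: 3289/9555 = 3^(-1)*5^(-1)*7^(-2)*11^1*23^1 = 253/735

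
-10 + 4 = -6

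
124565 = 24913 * 5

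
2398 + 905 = 3303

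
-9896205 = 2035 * (-4863)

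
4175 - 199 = 3976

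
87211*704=61396544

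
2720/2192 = 170/137 ≈ 1.24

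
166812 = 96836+69976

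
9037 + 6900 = 15937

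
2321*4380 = 10165980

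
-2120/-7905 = 424/1581 ≈ 0.268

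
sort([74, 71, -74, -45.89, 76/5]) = [-74, -45.89, 76/5, 71, 74]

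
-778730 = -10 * 77873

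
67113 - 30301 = 36812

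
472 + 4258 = 4730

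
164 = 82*2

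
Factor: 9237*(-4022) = -1*2^1*3^1*2011^1*3079^1 = -37151214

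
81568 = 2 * 40784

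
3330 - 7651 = -4321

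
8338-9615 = -1277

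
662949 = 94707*7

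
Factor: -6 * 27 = -1 * 2^1 * 3^4 = -162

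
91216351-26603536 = 64612815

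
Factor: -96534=-1*2^1*3^2*31^1*173^1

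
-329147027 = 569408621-898555648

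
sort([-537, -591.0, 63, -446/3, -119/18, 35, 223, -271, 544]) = [-591.0, -537, -271, -446/3, -119/18, 35, 63, 223, 544]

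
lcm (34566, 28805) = 172830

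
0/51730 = 0 = 0.00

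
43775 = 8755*5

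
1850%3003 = 1850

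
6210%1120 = 610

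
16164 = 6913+9251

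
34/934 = 17/467 ≈ 0.0364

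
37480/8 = 4685 = 4685.00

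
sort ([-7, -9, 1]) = [-9, -7, 1]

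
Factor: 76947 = 3^1*13^1*1973^1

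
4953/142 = 34 + 125/142 ≈ 34.88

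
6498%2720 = 1058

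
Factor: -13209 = -1 * 3^1 * 7^1 * 17^1 * 37^1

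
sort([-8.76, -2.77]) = [-8.76, -2.77]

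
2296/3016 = 287/377 ≈ 0.761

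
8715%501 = 198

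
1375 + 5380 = 6755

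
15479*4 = 61916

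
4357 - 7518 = -3161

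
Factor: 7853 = 7853^1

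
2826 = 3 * 942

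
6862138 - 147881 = 6714257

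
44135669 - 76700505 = -32564836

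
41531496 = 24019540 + 17511956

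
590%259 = 72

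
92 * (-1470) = -135240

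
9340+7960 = 17300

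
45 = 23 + 22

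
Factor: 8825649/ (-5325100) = -1*2^ (-2)*3^1*5^ (-2)*7^1*11^ (-1)*47^ (-1)*103^ (-1)*420269^1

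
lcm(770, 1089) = 76230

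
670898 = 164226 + 506672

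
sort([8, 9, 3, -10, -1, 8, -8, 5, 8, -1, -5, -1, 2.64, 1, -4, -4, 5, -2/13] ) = [-10, -8, -5, -4, -4, -1, -1, -1, -2/13, 1, 2.64, 3, 5, 5, 8, 8, 8, 9] 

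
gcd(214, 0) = 214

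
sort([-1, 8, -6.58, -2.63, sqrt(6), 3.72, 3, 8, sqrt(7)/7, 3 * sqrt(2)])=[-6.58, -2.63, -1, sqrt(7)/7, sqrt(6), 3, 3.72, 3 * sqrt(2), 8, 8]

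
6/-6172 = -3/3086 ≈ -0.000972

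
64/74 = 32/37 ≈ 0.865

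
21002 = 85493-64491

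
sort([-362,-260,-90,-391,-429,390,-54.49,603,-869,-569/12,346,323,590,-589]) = [-869,-589,-429,-391,-362,-260,-90,-54.49,-569/12,323,346,390,590,603]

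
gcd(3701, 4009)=1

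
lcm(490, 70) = 490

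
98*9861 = 966378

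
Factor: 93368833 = 863^1 * 108191^1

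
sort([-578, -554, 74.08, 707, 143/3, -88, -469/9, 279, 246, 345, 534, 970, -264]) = [-578, -554, -264, -88, -469/9, 143/3, 74.08, 246, 279, 345, 534, 707, 970]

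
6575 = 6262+313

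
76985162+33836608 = 110821770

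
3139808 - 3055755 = 84053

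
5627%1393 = 55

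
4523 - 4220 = 303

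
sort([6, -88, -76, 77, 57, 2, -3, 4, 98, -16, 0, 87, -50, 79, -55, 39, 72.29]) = [-88, -76, -55, -50, -16, -3, 0, 2, 4, 6, 39, 57, 72.29, 77, 79, 87, 98]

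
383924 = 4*95981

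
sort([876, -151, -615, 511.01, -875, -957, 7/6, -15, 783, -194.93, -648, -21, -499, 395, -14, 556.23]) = [-957, -875, -648, -615, -499, -194.93, -151, -21, -15, -14, 7/6, 395, 511.01, 556.23, 783, 876]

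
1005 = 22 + 983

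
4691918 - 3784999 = 906919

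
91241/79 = 1154 + 75/79≈1154.95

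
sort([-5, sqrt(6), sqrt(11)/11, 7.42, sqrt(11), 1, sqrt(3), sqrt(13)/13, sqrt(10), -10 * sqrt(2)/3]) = [-5, -10 * sqrt(2)/3, sqrt(13)/13, sqrt(11)/11, 1, sqrt(3), sqrt(6), sqrt(10), sqrt(11), 7.42]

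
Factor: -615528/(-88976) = 2^(-1)*3^2*67^(-1)*103^1 = 927/134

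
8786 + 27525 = 36311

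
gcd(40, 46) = 2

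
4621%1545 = 1531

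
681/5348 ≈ 0.127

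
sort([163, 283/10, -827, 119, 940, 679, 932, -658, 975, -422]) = [-827, -658, -422, 283/10, 119, 163, 679, 932, 940, 975]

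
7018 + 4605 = 11623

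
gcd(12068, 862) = 862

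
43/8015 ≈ 0.00536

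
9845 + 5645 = 15490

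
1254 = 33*38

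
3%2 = 1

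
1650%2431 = 1650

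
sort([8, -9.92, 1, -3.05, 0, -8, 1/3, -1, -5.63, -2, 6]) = [-9.92, -8, -5.63, -3.05, -2, -1, 0, 1/3, 1, 6, 8]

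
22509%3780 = 3609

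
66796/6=33398/3 ≈ 11132.67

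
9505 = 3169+6336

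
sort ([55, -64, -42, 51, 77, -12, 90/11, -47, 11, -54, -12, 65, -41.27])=[-64, -54, -47, -42, -41.27, -12, -12, 90/11, 11, 51, 55, 65, 77]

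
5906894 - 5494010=412884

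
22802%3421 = 2276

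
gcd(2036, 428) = 4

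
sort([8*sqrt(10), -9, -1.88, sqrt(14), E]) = [-9, -1.88, E, sqrt(14), 8*sqrt(10)]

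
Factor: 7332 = 2^2 * 3^1 * 13^1 * 47^1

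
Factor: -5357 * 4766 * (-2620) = 2^3 * 5^1 * 11^1 * 131^1 * 487^1 * 2383^1 = 66892430440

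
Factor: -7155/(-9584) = 2^(-4) * 3^3 * 5^1 * 53^1 * 599^(-1)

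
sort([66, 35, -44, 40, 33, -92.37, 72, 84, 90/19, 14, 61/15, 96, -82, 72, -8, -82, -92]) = [-92.37, -92, -82, -82, -44, -8, 61/15, 90/19, 14, 33, 35, 40, 66, 72, 72, 84, 96]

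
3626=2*1813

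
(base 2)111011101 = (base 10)477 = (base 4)13131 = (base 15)21c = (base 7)1251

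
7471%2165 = 976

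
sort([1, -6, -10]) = [-10, -6, 1]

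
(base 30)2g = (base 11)6a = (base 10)76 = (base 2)1001100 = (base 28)2k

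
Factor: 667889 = 61^1 * 10949^1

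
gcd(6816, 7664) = 16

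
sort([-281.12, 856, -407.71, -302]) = [-407.71, -302, -281.12, 856]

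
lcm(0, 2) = 0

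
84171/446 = 188 + 323/446 ≈ 188.72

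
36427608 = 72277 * 504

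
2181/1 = 2181 = 2181.00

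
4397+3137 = 7534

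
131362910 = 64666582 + 66696328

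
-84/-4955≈0.0170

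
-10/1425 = -2/285 ≈ -0.00702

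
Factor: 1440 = 2^5 * 3^2 * 5^1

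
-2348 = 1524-3872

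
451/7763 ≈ 0.0581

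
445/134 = 3 + 43/134 ≈ 3.32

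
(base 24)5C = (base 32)44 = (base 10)132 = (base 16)84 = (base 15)8C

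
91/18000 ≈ 0.00506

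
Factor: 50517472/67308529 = 2^5*17^1*1637^(-1)*41117^(-1)*92863^1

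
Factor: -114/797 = -1*2^1*3^1*19^1*797^(-1)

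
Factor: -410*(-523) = 2^1*5^1*41^1*523^1 = 214430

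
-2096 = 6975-9071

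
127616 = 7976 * 16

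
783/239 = 3 + 66/239 ≈ 3.28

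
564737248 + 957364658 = 1522101906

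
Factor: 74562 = 2^1*3^1*17^2*43^1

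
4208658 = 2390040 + 1818618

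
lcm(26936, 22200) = 2020200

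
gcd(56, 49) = 7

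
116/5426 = 58/2713 ≈ 0.0214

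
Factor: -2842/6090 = -1*3^(-1)*5^(-1)*7^1 = -7/15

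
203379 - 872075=-668696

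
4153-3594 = 559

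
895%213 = 43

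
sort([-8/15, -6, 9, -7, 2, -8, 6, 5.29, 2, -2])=[-8, -7, -6, -2, -8/15, 2, 2, 5.29, 6, 9]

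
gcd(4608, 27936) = 288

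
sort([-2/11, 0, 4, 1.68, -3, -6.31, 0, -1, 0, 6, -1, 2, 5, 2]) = [-6.31, -3, -1, -1, -2/11, 0, 0, 0, 1.68, 2, 2, 4, 5, 6]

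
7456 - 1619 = 5837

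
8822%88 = 22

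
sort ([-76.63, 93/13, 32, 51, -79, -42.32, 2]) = [-79, -76.63, -42.32, 2, 93/13, 32, 51]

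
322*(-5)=-1610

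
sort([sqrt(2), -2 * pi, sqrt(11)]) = [-2 * pi, sqrt(2), sqrt(11)]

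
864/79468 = 216/19867 ≈ 0.0109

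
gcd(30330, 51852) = 6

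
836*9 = 7524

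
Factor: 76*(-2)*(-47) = 2^3*19^1*47^1 = 7144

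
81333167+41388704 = 122721871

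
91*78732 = 7164612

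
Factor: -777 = -1*3^1*7^1*37^1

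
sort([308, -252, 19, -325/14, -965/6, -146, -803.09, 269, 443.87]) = [-803.09, -252, -965/6, -146, -325/14, 19, 269, 308, 443.87]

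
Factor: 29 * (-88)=-1 * 2^3 * 11^1 * 29^1=-2552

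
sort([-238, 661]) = [-238, 661]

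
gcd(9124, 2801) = 1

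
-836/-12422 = 418/6211 ≈ 0.0673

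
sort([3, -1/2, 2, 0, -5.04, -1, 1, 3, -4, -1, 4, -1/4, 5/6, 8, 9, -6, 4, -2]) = [-6, -5.04, -4, -2, -1, -1, -1/2, -1/4, 0, 5/6, 1, 2, 3, 3, 4, 4, 8, 9]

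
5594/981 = 5+689/981 ≈ 5.70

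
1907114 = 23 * 82918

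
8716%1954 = 900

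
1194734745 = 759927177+434807568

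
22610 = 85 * 266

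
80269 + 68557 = 148826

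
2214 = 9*246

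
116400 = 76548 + 39852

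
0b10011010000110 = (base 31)a84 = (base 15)2dc7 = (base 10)9862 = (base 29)bl2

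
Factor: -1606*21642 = -1*2^2*3^1*11^1*73^1*3607^1 = -34757052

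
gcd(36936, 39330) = 342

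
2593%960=673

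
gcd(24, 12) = 12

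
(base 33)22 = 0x44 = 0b1000100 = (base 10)68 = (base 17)40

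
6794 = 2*3397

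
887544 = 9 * 98616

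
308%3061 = 308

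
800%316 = 168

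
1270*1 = 1270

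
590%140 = 30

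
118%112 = 6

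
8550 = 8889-339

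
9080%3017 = 29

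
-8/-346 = 4/173 ≈ 0.0231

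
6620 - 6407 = 213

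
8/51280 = 1/6410 ≈ 0.000156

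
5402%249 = 173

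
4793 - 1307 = 3486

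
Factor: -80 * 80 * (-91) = 2^8 * 5^2 * 7^1 * 13^1 = 582400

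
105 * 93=9765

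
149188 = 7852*19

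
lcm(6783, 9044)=27132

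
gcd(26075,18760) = 35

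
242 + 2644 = 2886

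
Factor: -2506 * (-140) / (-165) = -1 * 2^3 * 3^ (-1) * 7^2 * 11^ (-1) * 179^1 = -70168/33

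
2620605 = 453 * 5785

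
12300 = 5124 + 7176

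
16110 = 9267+6843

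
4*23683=94732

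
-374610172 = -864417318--489807146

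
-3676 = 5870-9546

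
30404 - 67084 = -36680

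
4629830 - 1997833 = 2631997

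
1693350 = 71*23850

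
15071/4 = 3767+3/4 = 3767.75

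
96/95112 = 4/3963 ≈ 0.00101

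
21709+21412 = 43121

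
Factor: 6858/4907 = 2^1 * 3^3 * 7^(-1) * 127^1 * 701^(-1)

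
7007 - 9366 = -2359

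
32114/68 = 16057/34≈472.26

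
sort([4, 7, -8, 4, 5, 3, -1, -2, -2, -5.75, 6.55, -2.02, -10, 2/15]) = [-10, -8, -5.75, -2.02, -2, -2, -1, 2/15, 3, 4, 4, 5, 6.55, 7]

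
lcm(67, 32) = 2144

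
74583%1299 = 540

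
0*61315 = 0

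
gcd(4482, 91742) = 2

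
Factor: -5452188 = -1 * 2^2 * 3^1 * 7^1 * 47^1 * 1381^1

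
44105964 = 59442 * 742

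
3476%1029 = 389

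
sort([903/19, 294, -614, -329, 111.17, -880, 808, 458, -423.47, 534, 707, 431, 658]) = [-880, -614, -423.47, -329, 903/19, 111.17, 294, 431, 458, 534, 658, 707, 808]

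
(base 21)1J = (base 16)28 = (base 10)40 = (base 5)130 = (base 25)1F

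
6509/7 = 929 + 6/7 ≈ 929.86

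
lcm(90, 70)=630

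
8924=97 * 92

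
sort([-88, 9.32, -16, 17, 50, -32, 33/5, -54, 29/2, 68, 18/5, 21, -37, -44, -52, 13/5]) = [-88, -54, -52, -44, -37, -32, -16, 13/5, 18/5, 33/5, 9.32, 29/2, 17, 21, 50, 68]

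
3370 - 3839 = -469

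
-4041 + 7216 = 3175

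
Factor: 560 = 2^4 * 5^1 * 7^1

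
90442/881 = 102+580/881 ≈ 102.66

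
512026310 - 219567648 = 292458662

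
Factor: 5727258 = 2^1*3^2*318181^1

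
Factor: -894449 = -1*894449^1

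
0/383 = 0 = 0.00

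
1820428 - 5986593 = -4166165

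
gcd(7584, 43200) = 96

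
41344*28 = 1157632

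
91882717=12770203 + 79112514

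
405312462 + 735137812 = 1140450274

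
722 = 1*722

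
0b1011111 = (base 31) 32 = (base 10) 95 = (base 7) 164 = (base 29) 38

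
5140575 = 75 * 68541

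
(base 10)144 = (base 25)5j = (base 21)6i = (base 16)90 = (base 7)264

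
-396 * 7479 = -2961684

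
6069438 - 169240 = 5900198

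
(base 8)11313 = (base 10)4811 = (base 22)9kf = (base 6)34135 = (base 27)6g5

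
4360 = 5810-1450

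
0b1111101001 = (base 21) 25e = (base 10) 1001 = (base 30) 13b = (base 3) 1101002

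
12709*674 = 8565866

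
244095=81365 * 3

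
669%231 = 207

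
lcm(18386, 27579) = 55158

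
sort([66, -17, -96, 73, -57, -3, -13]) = [-96, -57, -17, -13, -3, 66, 73]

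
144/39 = 3 + 9/13 ≈ 3.69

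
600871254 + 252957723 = 853828977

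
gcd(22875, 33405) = 15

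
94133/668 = 140 + 613/668≈140.92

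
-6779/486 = -13-461/486 ≈ -13.95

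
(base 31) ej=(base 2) 111000101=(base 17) 19b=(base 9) 553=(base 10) 453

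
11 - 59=-48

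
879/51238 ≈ 0.0172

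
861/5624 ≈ 0.153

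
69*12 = 828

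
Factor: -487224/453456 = -1 * 2^(-1) * 47^(-1) * 101^1 = -101/94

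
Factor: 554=2^1 * 277^1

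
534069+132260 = 666329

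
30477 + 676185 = 706662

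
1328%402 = 122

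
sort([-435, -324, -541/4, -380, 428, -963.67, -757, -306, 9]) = [-963.67, -757, -435, -380, -324, -306, -541/4, 9, 428]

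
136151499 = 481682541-345531042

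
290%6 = 2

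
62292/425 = 146 + 242/425 ≈ 146.57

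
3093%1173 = 747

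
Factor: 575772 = 2^2*3^1*47981^1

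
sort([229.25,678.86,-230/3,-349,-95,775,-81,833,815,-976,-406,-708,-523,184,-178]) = [-976,-708,-523,-406,-349,-178,-95,-81,-230/3,184,229.25,678.86,775,815,833]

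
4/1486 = 2/743 ≈ 0.00269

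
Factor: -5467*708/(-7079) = 2^2*3^1*7^1*11^1*59^1*71^1*7079^(-1) = 3870636/7079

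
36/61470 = 2/3415 ≈ 0.000586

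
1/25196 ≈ 0.0000397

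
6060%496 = 108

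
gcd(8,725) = 1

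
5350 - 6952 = -1602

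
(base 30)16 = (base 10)36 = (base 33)13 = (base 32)14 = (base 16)24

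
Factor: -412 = -1*2^2*103^1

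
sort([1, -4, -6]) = [-6, -4, 1]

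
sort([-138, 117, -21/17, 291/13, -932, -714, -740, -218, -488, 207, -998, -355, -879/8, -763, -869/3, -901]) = [-998, -932, -901, -763, -740, -714, -488, -355, -869/3, -218, -138, -879/8, -21/17, 291/13, 117, 207]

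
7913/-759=-10-323/759≈-10.43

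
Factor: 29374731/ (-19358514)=-1 * 2^ (-1) * 7^ (-1) * 43^ (-1) * 139^1 * 397^ (-1) * 2609^1=-362651/238994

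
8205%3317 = 1571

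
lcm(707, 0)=0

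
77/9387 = 11/1341 ≈ 0.00820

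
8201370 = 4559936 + 3641434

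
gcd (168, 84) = 84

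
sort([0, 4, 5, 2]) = [0, 2, 4, 5]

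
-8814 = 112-8926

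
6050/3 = 2016 + 2/3 ≈ 2016.67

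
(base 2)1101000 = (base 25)44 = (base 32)38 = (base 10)104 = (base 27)3n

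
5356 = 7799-2443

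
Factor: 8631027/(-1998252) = -1*2^(-2)*37^1*47^(-1)*1181^(-1)*25919^1 = -959003/222028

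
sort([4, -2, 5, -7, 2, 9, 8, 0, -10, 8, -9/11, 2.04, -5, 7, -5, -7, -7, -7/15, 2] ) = [-10, -7, -7, -7, -5, -5, -2, -9/11, -7/15, 0, 2, 2, 2.04, 4, 5, 7, 8, 8, 9] 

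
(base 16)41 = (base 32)21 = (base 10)65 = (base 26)2d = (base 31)23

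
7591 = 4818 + 2773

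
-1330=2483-3813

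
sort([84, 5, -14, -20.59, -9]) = [-20.59, -14, -9, 5, 84]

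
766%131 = 111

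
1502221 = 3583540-2081319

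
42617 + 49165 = 91782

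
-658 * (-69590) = 45790220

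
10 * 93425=934250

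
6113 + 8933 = 15046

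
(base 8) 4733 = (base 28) 363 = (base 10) 2523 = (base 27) 3cc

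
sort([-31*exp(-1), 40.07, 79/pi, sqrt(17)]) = [-31*exp(-1), sqrt(17), 79/pi, 40.07]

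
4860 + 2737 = 7597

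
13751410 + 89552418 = 103303828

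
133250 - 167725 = -34475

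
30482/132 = 15241/66 ≈ 230.92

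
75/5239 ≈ 0.0143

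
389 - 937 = -548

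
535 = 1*535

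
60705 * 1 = 60705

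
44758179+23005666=67763845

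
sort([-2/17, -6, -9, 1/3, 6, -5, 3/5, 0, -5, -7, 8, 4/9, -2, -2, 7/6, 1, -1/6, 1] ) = [-9, -7, -6, -5, -5, -2, -2, -1/6, -2/17, 0, 1/3, 4/9, 3/5, 1, 1, 7/6, 6, 8] 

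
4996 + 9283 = 14279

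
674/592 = 1 + 41/296 ≈ 1.14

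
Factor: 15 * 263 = 3^1 * 5^1 * 263^1 = 3945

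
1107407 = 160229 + 947178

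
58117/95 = 611 + 72/95 ≈ 611.76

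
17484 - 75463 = -57979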